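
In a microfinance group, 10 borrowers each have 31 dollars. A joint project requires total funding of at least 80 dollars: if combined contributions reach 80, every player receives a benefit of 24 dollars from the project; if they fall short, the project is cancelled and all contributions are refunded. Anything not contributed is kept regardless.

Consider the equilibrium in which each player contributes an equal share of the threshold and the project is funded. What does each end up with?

47 dollars

Equal share of the threshold: 80/10 = 8.
At this profile no one gains by cutting their contribution: any cut drops the total below 80, the project is cancelled, contributions are refunded, and the deviator ends with 31, which is less than 31 − 8 + 24 = 47. Contributing more than 8 just wastes the excess. So contributing exactly 8 is a best response.
Each player's payoff: 31 − 8 + 24 = 47.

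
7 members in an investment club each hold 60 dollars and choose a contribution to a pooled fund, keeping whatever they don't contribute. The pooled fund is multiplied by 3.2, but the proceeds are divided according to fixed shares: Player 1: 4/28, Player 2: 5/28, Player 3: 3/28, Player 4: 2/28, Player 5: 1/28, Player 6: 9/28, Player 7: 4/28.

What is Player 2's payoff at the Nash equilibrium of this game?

94.29 dollars

A player with share s gets back 3.2·s per unit contributed, so full contribution is dominant for anyone with s > 1/3.2 = 0.3125 and zero contribution is dominant for anyone below.
Player 6 alone (share 9/28) is above the threshold, contributing 60; the remaining 6 contribute 0. Total contributed: 60.
Player 2 keeps 60 and receives 3.2 × 60 × 5/28 = 34.29 from the pooled fund, for a payoff of 94.29.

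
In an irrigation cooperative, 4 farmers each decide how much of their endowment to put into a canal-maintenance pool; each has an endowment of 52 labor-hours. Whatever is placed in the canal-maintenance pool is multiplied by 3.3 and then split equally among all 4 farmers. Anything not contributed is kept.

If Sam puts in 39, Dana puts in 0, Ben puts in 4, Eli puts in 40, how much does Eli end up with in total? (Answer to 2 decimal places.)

80.48 labor-hours

Total contributed: 39 + 0 + 4 + 40 = 83.
Each receives 3.3 × 83 / 4 = 68.48 from the canal-maintenance pool.
Eli keeps 52 − 40 = 12, so Eli's payoff is 12 + 68.48 = 80.48.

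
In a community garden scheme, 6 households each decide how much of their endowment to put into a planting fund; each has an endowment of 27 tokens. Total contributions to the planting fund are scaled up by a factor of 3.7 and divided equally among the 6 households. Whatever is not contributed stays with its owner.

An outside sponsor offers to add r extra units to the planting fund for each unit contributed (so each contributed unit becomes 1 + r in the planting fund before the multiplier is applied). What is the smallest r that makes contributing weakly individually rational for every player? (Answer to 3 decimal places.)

With matching at rate r, one contributed unit becomes (1 + r) in the planting fund and returns 3.7 × (1 + r) / 6 to the contributor.
Setting this equal to 1: 1 + r = 6/3.7 = 1.6216.
So the minimum matching rate is r = 1.6216 − 1 = 0.622.

0.622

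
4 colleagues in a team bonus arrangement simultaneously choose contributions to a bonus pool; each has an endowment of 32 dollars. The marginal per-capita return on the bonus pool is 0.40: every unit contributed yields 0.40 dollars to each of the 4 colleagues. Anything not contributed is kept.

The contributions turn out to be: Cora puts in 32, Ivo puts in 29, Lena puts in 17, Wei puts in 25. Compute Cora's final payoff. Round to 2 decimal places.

Total contributed: 32 + 29 + 17 + 25 = 103.
Each receives 0.40 × 103 = 41.20 from the bonus pool.
Cora keeps 32 − 32 = 0, so Cora's payoff is 0 + 41.20 = 41.20.

41.20 dollars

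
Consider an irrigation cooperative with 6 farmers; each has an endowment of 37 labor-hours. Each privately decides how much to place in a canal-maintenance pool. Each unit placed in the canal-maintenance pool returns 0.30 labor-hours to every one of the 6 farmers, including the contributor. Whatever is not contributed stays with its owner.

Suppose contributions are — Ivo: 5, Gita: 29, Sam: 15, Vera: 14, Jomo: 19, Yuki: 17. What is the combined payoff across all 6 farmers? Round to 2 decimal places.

Total contributed: 5 + 29 + 15 + 14 + 19 + 17 = 99; total kept: 6 × 37 − 99 = 123.
The canal-maintenance pool pays out 0.30 × 6 × 99 = 178.20 in aggregate.
Group total = 123 + 178.20 = 301.20.

301.20 labor-hours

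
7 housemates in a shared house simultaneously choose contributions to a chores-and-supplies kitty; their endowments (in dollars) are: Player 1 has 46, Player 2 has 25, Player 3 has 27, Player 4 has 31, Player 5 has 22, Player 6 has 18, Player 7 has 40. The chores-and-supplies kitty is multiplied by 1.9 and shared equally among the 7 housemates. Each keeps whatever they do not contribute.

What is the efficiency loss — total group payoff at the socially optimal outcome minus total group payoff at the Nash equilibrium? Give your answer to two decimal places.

188.10 dollars

The private return per contributed unit is 1.9/7 = 0.2714 < 1 for every player regardless of endowment, so the Nash equilibrium is zero contribution and the group total is Σ E_j = 46 + 25 + 27 + 31 + 22 + 18 + 40 = 209.
Each contributed unit returns 1.900 to the group, so the social optimum is full contribution by everyone: group total = 1.900 × 209 = 397.10.
Efficiency loss = (1.900 − 1) × 209 = 188.10.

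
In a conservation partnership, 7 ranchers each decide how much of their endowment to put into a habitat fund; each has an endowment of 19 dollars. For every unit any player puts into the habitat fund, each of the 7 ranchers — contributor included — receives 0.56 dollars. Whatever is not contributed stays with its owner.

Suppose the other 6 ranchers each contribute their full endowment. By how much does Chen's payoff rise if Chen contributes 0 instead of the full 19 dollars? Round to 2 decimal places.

Switching from a contribution of 19 to 0 lets Chen keep an extra 19 dollars, but lowers the habitat fund by 19, which costs Chen their own share of that drop: 0.56 × 19 = 10.64.
Net gain = 19 − 10.64 = 8.36. The private return per contributed unit (0.56) is below 1, so free-riding is indeed the best response regardless of what the others do.

8.36 dollars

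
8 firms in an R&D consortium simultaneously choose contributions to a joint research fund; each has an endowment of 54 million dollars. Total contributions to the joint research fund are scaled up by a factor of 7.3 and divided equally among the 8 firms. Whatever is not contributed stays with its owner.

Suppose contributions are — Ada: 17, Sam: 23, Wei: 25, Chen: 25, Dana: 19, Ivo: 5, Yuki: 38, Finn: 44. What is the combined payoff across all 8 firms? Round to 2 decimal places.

1666.80 million dollars

Total contributed: 17 + 23 + 25 + 25 + 19 + 5 + 38 + 44 = 196; total kept: 8 × 54 − 196 = 236.
The joint research fund pays out 7.3 × 196 = 1430.80 in aggregate.
Group total = 236 + 1430.80 = 1666.80.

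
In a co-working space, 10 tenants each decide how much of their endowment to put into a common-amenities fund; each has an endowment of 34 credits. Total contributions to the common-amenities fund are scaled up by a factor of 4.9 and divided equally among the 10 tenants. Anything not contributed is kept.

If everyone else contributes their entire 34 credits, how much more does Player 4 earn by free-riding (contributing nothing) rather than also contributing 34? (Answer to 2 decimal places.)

17.34 credits

Switching from a contribution of 34 to 0 lets Player 4 keep an extra 34 credits, but lowers the common-amenities fund by 34, which costs Player 4 their own share of that drop: 4.9/10 × 34 = 16.66.
Net gain = 34 − 16.66 = 17.34. The private return per contributed unit (0.4900) is below 1, so free-riding is indeed the best response regardless of what the others do.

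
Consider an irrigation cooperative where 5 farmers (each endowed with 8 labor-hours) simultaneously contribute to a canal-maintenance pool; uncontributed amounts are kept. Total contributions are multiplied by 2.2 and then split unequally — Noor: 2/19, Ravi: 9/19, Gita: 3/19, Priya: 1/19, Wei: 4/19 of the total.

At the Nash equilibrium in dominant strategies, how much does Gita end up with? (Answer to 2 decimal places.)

10.78 labor-hours

Each unit j contributes comes back to j as 2.2 × (j's share), so j prefers to contribute only if that share exceeds 1/2.2 = 0.4545; otherwise keeping the unit dominates.
The only share above 0.4545 is Ravi's 9/19, contributing 8; the remaining 4 contribute 0. Total contributed: 8.
Gita keeps 8 and receives 2.2 × 8 × 3/19 = 2.78 from the canal-maintenance pool, for a payoff of 10.78.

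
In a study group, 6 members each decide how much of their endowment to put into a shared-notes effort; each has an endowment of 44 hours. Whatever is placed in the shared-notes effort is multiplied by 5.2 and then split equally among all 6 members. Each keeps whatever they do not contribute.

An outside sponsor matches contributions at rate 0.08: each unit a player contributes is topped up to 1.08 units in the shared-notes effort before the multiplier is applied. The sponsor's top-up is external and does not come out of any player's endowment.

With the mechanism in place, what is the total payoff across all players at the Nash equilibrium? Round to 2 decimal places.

With the mechanism, a contributed unit returns 5.2 × 1.08 / 6 = 0.9360 per unit of net cost — still below 1 — so contributing 0 remains dominant for every player.
At the Nash equilibrium no one contributes; group total payoff = 6 × 44 = 264.

264.00 hours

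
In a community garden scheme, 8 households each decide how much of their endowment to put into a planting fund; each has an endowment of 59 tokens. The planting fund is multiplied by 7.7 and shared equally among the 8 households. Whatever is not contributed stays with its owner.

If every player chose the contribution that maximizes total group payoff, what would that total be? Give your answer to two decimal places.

3634.40 tokens

Each contributed unit returns 7.700 to the group as a whole (0.9625 to each of 8 players), which exceeds 1, so the social optimum is full contribution: group total = 7.700 × 472 = 3634.40.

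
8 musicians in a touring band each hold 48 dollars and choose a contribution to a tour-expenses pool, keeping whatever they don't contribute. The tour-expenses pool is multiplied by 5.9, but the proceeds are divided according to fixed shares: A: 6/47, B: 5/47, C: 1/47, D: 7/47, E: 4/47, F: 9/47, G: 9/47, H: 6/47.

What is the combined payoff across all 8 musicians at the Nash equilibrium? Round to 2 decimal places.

Each unit j contributes comes back to j as 5.9 × (j's share), so j prefers to contribute only if that share exceeds 1/5.9 = 0.1695; otherwise keeping the unit dominates.
The shares above 0.1695 belong to F and G, contributing 48 each; the remaining 6 contribute 0. Total contributed: 96.
The tour-expenses pool pays out 5.9 × 96 = 566.40 in total (split across the unequal shares, but the aggregate is all that matters for the group sum).
The 6 free-riders keep 48 each, adding 288. Group total = 288 + 566.40 = 854.40.

854.40 dollars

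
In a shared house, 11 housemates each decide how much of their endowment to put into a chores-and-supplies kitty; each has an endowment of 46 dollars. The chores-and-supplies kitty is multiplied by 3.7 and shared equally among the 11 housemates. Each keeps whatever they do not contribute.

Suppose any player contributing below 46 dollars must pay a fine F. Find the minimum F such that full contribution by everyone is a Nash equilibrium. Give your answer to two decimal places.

Given the others contribute fully, the best deviation is to contribute 0 (any partial contribution still incurs the fine and gives up units whose private return 0.3364 is below 1).
Deviating from 46 to 0 saves 46 dollars but forfeits the deviator's share of the drop in the chores-and-supplies kitty: 3.7/11 × 46 = 15.47.
So the deviation gain is 46 − 15.47 = 30.53, and the fine must be at least 30.53 dollars to wipe it out.

30.53 dollars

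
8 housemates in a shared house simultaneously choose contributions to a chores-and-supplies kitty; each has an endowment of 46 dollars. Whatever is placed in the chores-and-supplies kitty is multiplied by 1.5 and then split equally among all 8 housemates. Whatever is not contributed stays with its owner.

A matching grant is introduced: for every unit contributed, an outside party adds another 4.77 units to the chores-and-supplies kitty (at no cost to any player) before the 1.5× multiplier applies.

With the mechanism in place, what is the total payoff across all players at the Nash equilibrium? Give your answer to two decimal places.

3185.04 dollars

Under the mechanism each unit contributed yields 1.5 × 5.77 / 8 = 1.0819 back to its contributor per unit of net cost, which exceeds 1, making full contribution the dominant choice for everyone.
At the Nash equilibrium everyone contributes 46. Group total payoff = 1.5 × 5.77 × 368 = 3185.04.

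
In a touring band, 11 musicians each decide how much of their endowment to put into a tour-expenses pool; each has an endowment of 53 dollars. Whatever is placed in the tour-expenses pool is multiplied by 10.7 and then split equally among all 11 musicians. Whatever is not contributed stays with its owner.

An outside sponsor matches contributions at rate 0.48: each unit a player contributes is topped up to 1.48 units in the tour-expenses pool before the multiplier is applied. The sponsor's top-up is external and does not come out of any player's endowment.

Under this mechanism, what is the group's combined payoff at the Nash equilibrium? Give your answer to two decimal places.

9232.39 dollars

With the mechanism, a contributed unit returns 10.7 × 1.48 / 11 = 1.4396 per unit of net cost to the contributor — now above 1 — so contributing fully is weakly dominant for every player.
So the Nash equilibrium is full contribution by all 11; the group earns 10.7 × 1.48 × 583 = 9232.39.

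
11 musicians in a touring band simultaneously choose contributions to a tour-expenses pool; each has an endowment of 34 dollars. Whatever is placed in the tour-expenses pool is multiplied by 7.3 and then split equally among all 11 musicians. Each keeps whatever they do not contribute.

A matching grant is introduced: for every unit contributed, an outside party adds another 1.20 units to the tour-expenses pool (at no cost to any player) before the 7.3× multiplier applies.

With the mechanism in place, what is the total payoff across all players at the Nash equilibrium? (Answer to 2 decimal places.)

Under the mechanism each unit contributed yields 7.3 × 2.20 / 11 = 1.4600 back to its contributor per unit of net cost, which exceeds 1, making full contribution the dominant choice for everyone.
So the Nash equilibrium is full contribution by all 11; the group earns 7.3 × 2.20 × 374 = 6006.44.

6006.44 dollars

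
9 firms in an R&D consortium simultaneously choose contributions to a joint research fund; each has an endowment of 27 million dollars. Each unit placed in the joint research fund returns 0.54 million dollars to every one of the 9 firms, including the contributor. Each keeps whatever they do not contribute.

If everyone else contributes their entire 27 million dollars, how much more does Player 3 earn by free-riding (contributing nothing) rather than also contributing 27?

Switching from a contribution of 27 to 0 lets Player 3 keep an extra 27 million dollars, but lowers the joint research fund by 27, which costs Player 3 their own share of that drop: 0.54 × 27 = 14.58.
Net gain = 27 − 14.58 = 12.42. The private return per contributed unit (0.54) is below 1, so free-riding is indeed the best response regardless of what the others do.

12.42 million dollars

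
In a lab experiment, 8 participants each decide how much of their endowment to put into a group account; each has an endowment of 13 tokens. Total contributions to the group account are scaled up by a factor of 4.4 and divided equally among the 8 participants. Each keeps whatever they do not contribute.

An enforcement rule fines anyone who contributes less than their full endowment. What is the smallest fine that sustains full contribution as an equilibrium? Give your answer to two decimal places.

5.85 tokens

Given the others contribute fully, the best deviation is to contribute 0 (any partial contribution still incurs the fine and gives up units whose private return 0.5500 is below 1).
Deviating from 13 to 0 saves 13 tokens but forfeits the deviator's share of the drop in the group account: 4.4/8 × 13 = 7.15.
So the deviation gain is 13 − 7.15 = 5.85, and the fine must be at least 5.85 tokens to wipe it out.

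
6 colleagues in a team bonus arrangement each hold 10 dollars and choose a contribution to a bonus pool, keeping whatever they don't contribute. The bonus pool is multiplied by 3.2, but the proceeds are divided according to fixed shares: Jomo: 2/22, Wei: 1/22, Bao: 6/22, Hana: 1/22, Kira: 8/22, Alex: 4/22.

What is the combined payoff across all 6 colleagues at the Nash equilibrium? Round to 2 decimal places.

Player j's private return per contributed unit is 3.2 × (j's share). Contributing is weakly dominant for j when that share is at least 1/3.2 = 0.3125, and contributing 0 is dominant otherwise.
Only Kira (8/22) clears that bar, contributing 10; the remaining 5 contribute 0. Total contributed: 10.
The bonus pool pays out 3.2 × 10 = 32.00 in total (split across the unequal shares, but the aggregate is all that matters for the group sum).
The 5 free-riders keep 10 each, adding 50. Group total = 50 + 32.00 = 82.00.

82.00 dollars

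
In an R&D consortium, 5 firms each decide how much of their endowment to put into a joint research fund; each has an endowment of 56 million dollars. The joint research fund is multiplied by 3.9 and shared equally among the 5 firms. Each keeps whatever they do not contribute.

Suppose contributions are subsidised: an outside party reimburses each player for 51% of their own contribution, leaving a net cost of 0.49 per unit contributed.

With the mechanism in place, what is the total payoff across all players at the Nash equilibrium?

1234.80 million dollars

Under the mechanism each unit contributed yields (3.9/5) / 0.49 = 1.5918 back to its contributor per unit of net cost, which exceeds 1, making full contribution the dominant choice for everyone.
So the Nash equilibrium is full contribution by all 5; the group earns 5 × (56 × 0.51 + 3.9 × 56) = 1234.80.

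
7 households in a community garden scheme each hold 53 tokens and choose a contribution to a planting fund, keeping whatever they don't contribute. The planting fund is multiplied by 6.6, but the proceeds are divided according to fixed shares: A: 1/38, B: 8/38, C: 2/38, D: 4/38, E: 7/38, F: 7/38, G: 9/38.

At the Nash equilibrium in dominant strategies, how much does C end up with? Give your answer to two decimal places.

A player with share s gets back 6.6·s per unit contributed, so full contribution is dominant for anyone with s > 1/6.6 = 0.1515 and zero contribution is dominant for anyone below.
B, E, F and G clear that bar, contributing 53 each; the remaining 3 contribute 0. Total contributed: 212.
C keeps 53 and receives 6.6 × 212 × 2/38 = 73.64 from the planting fund, for a payoff of 126.64.

126.64 tokens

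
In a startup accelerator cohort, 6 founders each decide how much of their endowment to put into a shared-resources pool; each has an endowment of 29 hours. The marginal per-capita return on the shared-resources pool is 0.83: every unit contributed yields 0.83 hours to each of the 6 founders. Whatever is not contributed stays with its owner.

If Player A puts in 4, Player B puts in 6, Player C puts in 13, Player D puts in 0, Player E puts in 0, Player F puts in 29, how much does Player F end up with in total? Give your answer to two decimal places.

43.16 hours

Total contributed: 4 + 6 + 13 + 0 + 0 + 29 = 52.
Each receives 0.83 × 52 = 43.16 from the shared-resources pool.
Player F keeps 29 − 29 = 0, so Player F's payoff is 0 + 43.16 = 43.16.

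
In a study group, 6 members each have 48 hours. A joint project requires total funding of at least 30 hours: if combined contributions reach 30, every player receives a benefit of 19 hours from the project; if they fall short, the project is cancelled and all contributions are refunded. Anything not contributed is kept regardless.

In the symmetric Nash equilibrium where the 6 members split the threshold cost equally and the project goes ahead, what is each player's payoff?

Equal share of the threshold: 30/6 = 5.
At this profile no one gains by cutting their contribution: any cut drops the total below 30, the project is cancelled, contributions are refunded, and the deviator ends with 48, which is less than 48 − 5 + 19 = 62. Contributing more than 5 just wastes the excess. So contributing exactly 5 is a best response.
Each player's payoff: 48 − 5 + 19 = 62.

62 hours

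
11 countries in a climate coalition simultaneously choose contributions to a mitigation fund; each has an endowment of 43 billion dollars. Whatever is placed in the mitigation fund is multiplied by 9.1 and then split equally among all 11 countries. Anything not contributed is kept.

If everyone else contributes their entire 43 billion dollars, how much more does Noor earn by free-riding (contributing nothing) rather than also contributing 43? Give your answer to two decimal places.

7.43 billion dollars

Switching from a contribution of 43 to 0 lets Noor keep an extra 43 billion dollars, but lowers the mitigation fund by 43, which costs Noor their own share of that drop: 9.1/11 × 43 = 35.57.
Net gain = 43 − 35.57 = 7.43. The private return per contributed unit (0.8273) is below 1, so free-riding is indeed the best response regardless of what the others do.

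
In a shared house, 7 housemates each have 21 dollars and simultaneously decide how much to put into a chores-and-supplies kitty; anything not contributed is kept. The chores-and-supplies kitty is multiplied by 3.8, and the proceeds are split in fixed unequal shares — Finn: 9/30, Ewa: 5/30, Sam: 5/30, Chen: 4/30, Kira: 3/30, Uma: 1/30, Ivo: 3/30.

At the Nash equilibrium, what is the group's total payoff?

205.80 dollars

A player with share s gets back 3.8·s per unit contributed, so full contribution is dominant for anyone with s > 1/3.8 = 0.2632 and zero contribution is dominant for anyone below.
Only Finn (9/30) clears that bar, contributing 21; the remaining 6 contribute 0. Total contributed: 21.
The chores-and-supplies kitty pays out 3.8 × 21 = 79.80 in total (split across the unequal shares, but the aggregate is all that matters for the group sum).
The 6 free-riders keep 21 each, adding 126. Group total = 126 + 79.80 = 205.80.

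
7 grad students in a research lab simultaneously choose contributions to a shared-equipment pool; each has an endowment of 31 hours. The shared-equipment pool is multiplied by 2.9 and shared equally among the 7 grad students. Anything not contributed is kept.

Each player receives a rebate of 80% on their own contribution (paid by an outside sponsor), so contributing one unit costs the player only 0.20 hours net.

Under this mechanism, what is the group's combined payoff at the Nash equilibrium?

With the mechanism, a contributed unit returns (2.9/7) / 0.20 = 2.0714 per unit of net cost to the contributor — now above 1 — so contributing fully is weakly dominant for every player.
At the Nash equilibrium everyone contributes 31. Group total payoff = 7 × (31 × 0.80 + 2.9 × 31) = 802.90.

802.90 hours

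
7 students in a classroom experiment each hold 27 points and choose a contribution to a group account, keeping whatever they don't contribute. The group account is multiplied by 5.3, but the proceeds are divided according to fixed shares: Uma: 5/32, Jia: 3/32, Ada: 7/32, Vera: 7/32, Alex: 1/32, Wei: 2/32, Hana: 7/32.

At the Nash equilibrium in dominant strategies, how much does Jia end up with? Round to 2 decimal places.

67.25 points

For player j, contributing a unit is worthwhile iff 5.3 × (j's share) ≥ 1, i.e. iff j's share is at least 0.1887.
Ada, Vera and Hana clear that bar, contributing 27 each; the remaining 4 contribute 0. Total contributed: 81.
Jia keeps 27 and receives 5.3 × 81 × 3/32 = 40.25 from the group account, for a payoff of 67.25.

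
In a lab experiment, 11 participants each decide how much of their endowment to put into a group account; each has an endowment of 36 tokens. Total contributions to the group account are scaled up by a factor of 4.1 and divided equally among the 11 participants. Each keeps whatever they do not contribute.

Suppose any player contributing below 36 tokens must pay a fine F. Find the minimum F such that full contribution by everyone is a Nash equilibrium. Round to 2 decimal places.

Given the others contribute fully, the best deviation is to contribute 0 (any partial contribution still incurs the fine and gives up units whose private return 0.3727 is below 1).
Deviating from 36 to 0 saves 36 tokens but forfeits the deviator's share of the drop in the group account: 4.1/11 × 36 = 13.42.
So the deviation gain is 36 − 13.42 = 22.58, and the fine must be at least 22.58 tokens to wipe it out.

22.58 tokens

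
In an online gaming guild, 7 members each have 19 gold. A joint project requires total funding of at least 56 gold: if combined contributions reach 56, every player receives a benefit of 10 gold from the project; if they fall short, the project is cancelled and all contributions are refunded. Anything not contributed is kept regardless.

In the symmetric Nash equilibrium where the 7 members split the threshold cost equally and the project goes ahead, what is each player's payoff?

21 gold

Equal share of the threshold: 56/7 = 8.
At this profile no one gains by cutting their contribution: any cut drops the total below 56, the project is cancelled, contributions are refunded, and the deviator ends with 19, which is less than 19 − 8 + 10 = 21. Contributing more than 8 just wastes the excess. So contributing exactly 8 is a best response.
Each player's payoff: 19 − 8 + 10 = 21.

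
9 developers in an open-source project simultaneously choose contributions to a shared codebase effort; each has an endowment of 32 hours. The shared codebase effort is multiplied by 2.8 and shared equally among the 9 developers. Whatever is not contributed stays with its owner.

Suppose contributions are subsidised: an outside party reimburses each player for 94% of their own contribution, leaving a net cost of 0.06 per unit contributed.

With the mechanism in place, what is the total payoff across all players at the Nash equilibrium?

1077.12 hours

The effective private return per unit is now (2.8/9) / 0.06 = 5.1852 > 1, so every player's dominant strategy flips to full contribution.
So the Nash equilibrium is full contribution by all 9; the group earns 9 × (32 × 0.94 + 2.8 × 32) = 1077.12.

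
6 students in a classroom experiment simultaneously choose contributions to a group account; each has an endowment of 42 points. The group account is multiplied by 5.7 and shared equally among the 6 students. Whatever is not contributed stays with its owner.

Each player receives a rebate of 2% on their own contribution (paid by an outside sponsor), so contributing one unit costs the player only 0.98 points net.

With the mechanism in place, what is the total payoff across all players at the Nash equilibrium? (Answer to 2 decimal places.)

Even with the mechanism, each unit contributed returns only (5.7/6) / 0.98 = 0.9694 per unit of net cost, so contributing nothing is still dominant.
Everyone keeps their endowment and the group total is 6 × 42 = 252.

252.00 points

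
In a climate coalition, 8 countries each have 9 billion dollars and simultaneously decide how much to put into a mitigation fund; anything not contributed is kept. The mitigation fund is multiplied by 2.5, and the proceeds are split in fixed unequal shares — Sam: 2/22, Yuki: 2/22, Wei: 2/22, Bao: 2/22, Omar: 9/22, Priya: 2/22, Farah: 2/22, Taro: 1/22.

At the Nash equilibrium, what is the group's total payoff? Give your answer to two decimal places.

Player j's private return per contributed unit is 2.5 × (j's share). Contributing is weakly dominant for j when that share is at least 1/2.5 = 0.4000, and contributing 0 is dominant otherwise.
Only Omar (9/22) clears that bar, contributing 9; the remaining 7 contribute 0. Total contributed: 9.
The mitigation fund pays out 2.5 × 9 = 22.50 in total (split across the unequal shares, but the aggregate is all that matters for the group sum).
The 7 free-riders keep 9 each, adding 63. Group total = 63 + 22.50 = 85.50.

85.50 billion dollars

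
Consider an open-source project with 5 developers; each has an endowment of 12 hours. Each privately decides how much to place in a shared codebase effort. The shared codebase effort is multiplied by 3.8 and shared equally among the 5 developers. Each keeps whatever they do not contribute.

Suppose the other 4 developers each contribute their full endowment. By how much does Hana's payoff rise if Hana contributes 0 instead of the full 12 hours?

2.88 hours

Switching from a contribution of 12 to 0 lets Hana keep an extra 12 hours, but lowers the shared codebase effort by 12, which costs Hana their own share of that drop: 3.8/5 × 12 = 9.12.
Net gain = 12 − 9.12 = 2.88. The private return per contributed unit (0.7600) is below 1, so free-riding is indeed the best response regardless of what the others do.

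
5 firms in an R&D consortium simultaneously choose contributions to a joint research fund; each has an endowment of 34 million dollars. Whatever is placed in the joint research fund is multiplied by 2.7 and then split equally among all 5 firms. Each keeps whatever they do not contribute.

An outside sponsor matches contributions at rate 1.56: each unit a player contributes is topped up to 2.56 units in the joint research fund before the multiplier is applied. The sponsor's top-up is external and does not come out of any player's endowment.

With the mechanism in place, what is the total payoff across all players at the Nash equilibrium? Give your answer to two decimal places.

The effective private return per unit is now 2.7 × 2.56 / 5 = 1.3824 > 1, so every player's dominant strategy flips to full contribution.
At the Nash equilibrium everyone contributes 34. Group total payoff = 2.7 × 2.56 × 170 = 1175.04.

1175.04 million dollars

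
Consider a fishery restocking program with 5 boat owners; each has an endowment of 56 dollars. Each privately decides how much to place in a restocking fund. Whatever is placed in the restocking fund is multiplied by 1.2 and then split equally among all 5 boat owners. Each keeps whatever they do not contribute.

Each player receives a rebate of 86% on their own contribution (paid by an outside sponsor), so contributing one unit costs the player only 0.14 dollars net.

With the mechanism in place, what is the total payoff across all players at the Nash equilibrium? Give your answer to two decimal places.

576.80 dollars

Under the mechanism each unit contributed yields (1.2/5) / 0.14 = 1.7143 back to its contributor per unit of net cost, which exceeds 1, making full contribution the dominant choice for everyone.
So the Nash equilibrium is full contribution by all 5; the group earns 5 × (56 × 0.86 + 1.2 × 56) = 576.80.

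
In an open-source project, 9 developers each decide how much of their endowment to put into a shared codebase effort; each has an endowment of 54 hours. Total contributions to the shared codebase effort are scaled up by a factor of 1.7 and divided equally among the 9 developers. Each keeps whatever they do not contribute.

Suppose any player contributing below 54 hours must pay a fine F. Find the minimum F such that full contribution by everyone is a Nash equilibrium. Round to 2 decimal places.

43.80 hours

Given the others contribute fully, the best deviation is to contribute 0 (any partial contribution still incurs the fine and gives up units whose private return 0.1889 is below 1).
Deviating from 54 to 0 saves 54 hours but forfeits the deviator's share of the drop in the shared codebase effort: 1.7/9 × 54 = 10.20.
So the deviation gain is 54 − 10.20 = 43.80, and the fine must be at least 43.80 hours to wipe it out.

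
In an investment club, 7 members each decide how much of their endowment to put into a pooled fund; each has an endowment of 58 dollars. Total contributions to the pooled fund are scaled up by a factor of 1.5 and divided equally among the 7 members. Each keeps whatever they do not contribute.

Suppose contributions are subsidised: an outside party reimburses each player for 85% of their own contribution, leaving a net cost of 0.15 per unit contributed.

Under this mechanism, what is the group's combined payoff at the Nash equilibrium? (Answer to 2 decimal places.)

Under the mechanism each unit contributed yields (1.5/7) / 0.15 = 1.4286 back to its contributor per unit of net cost, which exceeds 1, making full contribution the dominant choice for everyone.
So the Nash equilibrium is full contribution by all 7; the group earns 7 × (58 × 0.85 + 1.5 × 58) = 954.10.

954.10 dollars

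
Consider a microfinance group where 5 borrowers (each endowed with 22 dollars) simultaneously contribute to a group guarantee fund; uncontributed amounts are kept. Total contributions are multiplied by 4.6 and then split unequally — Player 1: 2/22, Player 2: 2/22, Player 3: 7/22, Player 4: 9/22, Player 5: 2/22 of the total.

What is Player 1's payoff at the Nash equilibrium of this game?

A player with share s gets back 4.6·s per unit contributed, so full contribution is dominant for anyone with s > 1/4.6 = 0.2174 and zero contribution is dominant for anyone below.
Player 3 and Player 4 are above the threshold, contributing 22 each; the remaining 3 contribute 0. Total contributed: 44.
Player 1 keeps 22 and receives 4.6 × 44 × 2/22 = 18.40 from the group guarantee fund, for a payoff of 40.40.

40.40 dollars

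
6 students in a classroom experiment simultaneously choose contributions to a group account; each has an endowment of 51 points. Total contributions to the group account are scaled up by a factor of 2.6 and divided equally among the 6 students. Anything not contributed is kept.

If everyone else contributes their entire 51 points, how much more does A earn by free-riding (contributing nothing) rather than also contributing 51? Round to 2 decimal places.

28.90 points

Switching from a contribution of 51 to 0 lets A keep an extra 51 points, but lowers the group account by 51, which costs A their own share of that drop: 2.6/6 × 51 = 22.10.
Net gain = 51 − 22.10 = 28.90. The private return per contributed unit (0.4333) is below 1, so free-riding is indeed the best response regardless of what the others do.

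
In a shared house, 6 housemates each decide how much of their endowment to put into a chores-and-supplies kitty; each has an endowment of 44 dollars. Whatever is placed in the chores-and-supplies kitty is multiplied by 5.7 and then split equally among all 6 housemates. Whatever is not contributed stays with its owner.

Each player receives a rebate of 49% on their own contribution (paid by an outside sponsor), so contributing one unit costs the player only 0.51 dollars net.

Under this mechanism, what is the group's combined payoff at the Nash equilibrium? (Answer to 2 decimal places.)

1634.16 dollars

Under the mechanism each unit contributed yields (5.7/6) / 0.51 = 1.8627 back to its contributor per unit of net cost, which exceeds 1, making full contribution the dominant choice for everyone.
So the Nash equilibrium is full contribution by all 6; the group earns 6 × (44 × 0.49 + 5.7 × 44) = 1634.16.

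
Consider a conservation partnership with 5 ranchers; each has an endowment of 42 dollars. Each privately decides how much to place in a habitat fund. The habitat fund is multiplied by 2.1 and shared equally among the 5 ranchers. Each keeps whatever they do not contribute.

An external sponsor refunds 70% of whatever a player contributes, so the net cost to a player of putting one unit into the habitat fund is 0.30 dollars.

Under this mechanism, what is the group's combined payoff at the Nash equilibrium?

588.00 dollars

The effective private return per unit is now (2.1/5) / 0.30 = 1.4000 > 1, so every player's dominant strategy flips to full contribution.
At the Nash equilibrium everyone contributes 42. Group total payoff = 5 × (42 × 0.70 + 2.1 × 42) = 588.00.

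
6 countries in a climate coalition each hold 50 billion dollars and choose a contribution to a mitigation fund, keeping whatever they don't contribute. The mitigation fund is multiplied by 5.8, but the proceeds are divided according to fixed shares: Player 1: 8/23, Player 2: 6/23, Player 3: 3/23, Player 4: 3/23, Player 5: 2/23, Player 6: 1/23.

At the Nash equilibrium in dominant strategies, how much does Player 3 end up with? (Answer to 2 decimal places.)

125.65 billion dollars

Player j's private return per contributed unit is 5.8 × (j's share). Contributing is weakly dominant for j when that share is at least 1/5.8 = 0.1724, and contributing 0 is dominant otherwise.
Player 1 and Player 2 clear that bar, contributing 50 each; the remaining 4 contribute 0. Total contributed: 100.
Player 3 keeps 50 and receives 5.8 × 100 × 3/23 = 75.65 from the mitigation fund, for a payoff of 125.65.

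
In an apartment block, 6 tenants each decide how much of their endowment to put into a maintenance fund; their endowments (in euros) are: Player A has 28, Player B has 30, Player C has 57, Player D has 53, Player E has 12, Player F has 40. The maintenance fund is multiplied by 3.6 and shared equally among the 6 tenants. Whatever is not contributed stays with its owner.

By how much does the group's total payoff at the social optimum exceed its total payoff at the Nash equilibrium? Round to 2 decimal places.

The private return per contributed unit is 3.6/6 = 0.6000 < 1 for every player regardless of endowment, so the Nash equilibrium is zero contribution and the group total is Σ E_j = 28 + 30 + 57 + 53 + 12 + 40 = 220.
Each contributed unit returns 3.600 to the group, so the social optimum is full contribution by everyone: group total = 3.600 × 220 = 792.00.
Efficiency loss = (3.600 − 1) × 220 = 572.00.

572.00 euros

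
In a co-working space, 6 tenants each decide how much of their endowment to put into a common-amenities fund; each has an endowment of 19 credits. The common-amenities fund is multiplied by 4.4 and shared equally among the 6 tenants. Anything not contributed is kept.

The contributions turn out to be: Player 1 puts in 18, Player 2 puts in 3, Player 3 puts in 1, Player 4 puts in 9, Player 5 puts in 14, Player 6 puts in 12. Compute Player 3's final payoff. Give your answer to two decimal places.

59.80 credits

Total contributed: 18 + 3 + 1 + 9 + 14 + 12 = 57.
Each receives 4.4 × 57 / 6 = 41.80 from the common-amenities fund.
Player 3 keeps 19 − 1 = 18, so Player 3's payoff is 18 + 41.80 = 59.80.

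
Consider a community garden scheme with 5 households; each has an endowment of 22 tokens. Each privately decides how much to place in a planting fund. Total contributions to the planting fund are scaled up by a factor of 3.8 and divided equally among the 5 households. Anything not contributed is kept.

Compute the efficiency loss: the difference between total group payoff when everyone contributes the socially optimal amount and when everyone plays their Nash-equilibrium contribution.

Each contributed unit returns 3.8/5 = 0.7600 to its contributor — below 1 — so contributing 0 is dominant for every player. At the Nash equilibrium everyone keeps their 22, and the group total is 5 × 22 = 110.
Each contributed unit returns 3.800 to the group as a whole (0.7600 to each of 5 players), which exceeds 1, so the social optimum is full contribution: group total = 3.800 × 110 = 418.00.
Efficiency loss = 418.00 − 110 = 308.00.

308.00 tokens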